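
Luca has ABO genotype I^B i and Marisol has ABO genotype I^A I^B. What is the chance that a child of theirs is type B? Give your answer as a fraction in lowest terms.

ABO cross I^B i × I^A I^B → offspring phenotypes: 1/4 A, 1/2 B, 1/4 AB.
So P(type B) = 1/2.

1/2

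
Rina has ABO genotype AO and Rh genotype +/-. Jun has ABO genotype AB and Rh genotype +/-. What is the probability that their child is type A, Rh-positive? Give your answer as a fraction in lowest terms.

ABO cross AO × AB → offspring phenotypes: 1/2 A, 1/4 B, 1/4 AB.
Rh cross +/- × +/- → 3/4 Rh+, 1/4 Rh-.
Independent loci: P(type A, Rh-positive) = 1/2 × 3/4 = 3/8.

3/8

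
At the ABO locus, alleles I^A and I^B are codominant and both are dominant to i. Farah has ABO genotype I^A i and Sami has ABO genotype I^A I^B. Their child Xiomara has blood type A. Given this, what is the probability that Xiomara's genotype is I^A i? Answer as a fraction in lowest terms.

Cross I^A i × I^A I^B → 1/4 I^A I^A, 1/4 I^A I^B, 1/4 I^A i, 1/4 I^B i.
Type-A genotypes among offspring: I^A I^A (1/4), I^A i (1/4); total 1/2.
P(I^A i | type A) = (1/4) / (1/2) = 1/2.

1/2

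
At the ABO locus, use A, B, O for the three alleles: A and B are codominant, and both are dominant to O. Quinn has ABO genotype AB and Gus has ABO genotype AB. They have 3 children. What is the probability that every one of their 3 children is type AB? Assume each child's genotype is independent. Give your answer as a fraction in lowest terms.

1/8

ABO cross AB × AB → 1/4 A, 1/4 B, 1/2 AB.
So P(type AB) = 1/2 per child.
All 3 independent: (1/2)^3 = 1/8.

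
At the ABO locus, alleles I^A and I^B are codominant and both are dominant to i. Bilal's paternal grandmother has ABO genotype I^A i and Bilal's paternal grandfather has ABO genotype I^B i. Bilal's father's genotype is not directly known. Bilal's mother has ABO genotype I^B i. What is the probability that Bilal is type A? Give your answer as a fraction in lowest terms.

1/8

Bilal's father's ABO genotype from I^A i × I^B i: 1/4 I^A I^B, 1/4 I^A i, 1/4 I^B i, 1/4 i i.
Crossing each possibility with the mother I^B i and summing P(type A): 1/4·1/4 + 1/4·1/4 + 1/4·0 + 1/4·0 = 1/8.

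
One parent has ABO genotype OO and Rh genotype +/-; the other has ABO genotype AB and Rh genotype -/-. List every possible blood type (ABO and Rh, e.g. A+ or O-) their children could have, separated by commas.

Gametes from OO × AB give offspring ABO genotypes AO, BO, i.e. phenotypes A, B.
Rh cross +/- × -/- → phenotypes Rh+, Rh-.
Combining independently: A+, A-, B+, B-.

A+, A-, B+, B-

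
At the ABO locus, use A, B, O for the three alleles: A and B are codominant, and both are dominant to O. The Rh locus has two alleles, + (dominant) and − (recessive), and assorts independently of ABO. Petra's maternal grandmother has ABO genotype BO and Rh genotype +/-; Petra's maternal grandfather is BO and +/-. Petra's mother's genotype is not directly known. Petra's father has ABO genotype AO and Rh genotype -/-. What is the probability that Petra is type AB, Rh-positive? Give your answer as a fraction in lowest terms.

Petra's mother's ABO genotype from BO × BO: 1/4 BB, 1/2 BO, 1/4 OO.
Crossing each possibility with the father AO and summing P(type AB): 1/4·1/2 + 1/2·1/4 + 1/4·0 = 1/4.
Similarly for Rh via the mother's Rh distribution: P(Rh+) = 1/2.
Independent loci: 1/4 × 1/2 = 1/8.

1/8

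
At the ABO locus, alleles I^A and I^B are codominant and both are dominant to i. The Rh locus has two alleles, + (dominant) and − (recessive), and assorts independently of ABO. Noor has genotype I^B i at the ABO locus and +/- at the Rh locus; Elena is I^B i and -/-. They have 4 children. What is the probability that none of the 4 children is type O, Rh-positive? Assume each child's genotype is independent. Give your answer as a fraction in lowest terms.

ABO cross I^B i × I^B i → 1/4 O, 3/4 B.
Rh cross +/- × -/- → 1/2 Rh+, 1/2 Rh-; so P(type O, Rh-positive) = 1/4 × 1/2 = 1/8 per child.
P(not type O, Rh-positive) = 7/8 for one child; (7/8)^4 = 2401/4096.

2401/4096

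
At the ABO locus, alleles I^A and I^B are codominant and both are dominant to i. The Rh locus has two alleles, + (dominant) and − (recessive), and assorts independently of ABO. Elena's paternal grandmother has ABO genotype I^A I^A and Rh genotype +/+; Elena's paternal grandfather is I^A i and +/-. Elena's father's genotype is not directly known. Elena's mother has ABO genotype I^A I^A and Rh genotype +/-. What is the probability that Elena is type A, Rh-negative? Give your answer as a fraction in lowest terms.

Elena's father's ABO genotype from I^A I^A × I^A i: 1/2 I^A I^A, 1/2 I^A i.
Crossing each possibility with the mother I^A I^A and summing P(type A): 1/2·1 + 1/2·1 = 1.
Similarly for Rh via the father's Rh distribution: P(Rh-) = 1/8.
Independent loci: 1 × 1/8 = 1/8.

1/8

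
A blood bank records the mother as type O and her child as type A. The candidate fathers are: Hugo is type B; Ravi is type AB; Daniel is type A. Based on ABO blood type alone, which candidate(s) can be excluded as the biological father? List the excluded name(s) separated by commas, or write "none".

Hugo

A candidate is excluded only if no genotype consistent with his phenotype could produce a type A child with a type O mother.
Hugo (type B): no genotype consistent with that phenotype can produce a type-A child with a type-O mother.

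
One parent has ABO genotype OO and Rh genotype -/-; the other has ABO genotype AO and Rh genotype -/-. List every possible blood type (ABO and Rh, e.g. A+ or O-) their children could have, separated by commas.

Gametes from OO × AO give offspring ABO genotypes AO, OO, i.e. phenotypes O, A.
Rh cross -/- × -/- → phenotypes Rh-.
Combining independently: O-, A-.

O-, A-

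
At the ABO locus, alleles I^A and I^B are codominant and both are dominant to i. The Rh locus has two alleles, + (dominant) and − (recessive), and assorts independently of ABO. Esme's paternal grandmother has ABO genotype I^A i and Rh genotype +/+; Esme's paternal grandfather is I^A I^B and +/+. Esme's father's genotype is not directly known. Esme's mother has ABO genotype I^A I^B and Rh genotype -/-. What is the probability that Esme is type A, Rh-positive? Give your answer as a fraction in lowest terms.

3/8

Esme's father's ABO genotype from I^A i × I^A I^B: 1/4 I^A I^A, 1/4 I^A I^B, 1/4 I^A i, 1/4 I^B i.
Crossing each possibility with the mother I^A I^B and summing P(type A): 1/4·1/2 + 1/4·1/4 + 1/4·1/2 + 1/4·1/4 = 3/8.
Similarly for Rh via the father's Rh distribution: P(Rh+) = 1.
Independent loci: 3/8 × 1 = 3/8.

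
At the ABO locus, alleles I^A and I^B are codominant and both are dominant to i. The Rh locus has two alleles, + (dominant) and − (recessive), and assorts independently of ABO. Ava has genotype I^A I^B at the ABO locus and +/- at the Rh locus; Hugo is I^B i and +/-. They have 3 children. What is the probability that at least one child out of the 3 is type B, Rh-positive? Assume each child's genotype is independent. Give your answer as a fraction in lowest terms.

387/512

ABO cross I^A I^B × I^B i → 1/4 A, 1/2 B, 1/4 AB.
Rh cross +/- × +/- → 3/4 Rh+, 1/4 Rh-; so P(type B, Rh-positive) = 1/2 × 3/4 = 3/8 per child.
P(none) = (5/8)^3 = 125/512; P(at least one) = 1 − 125/512 = 387/512.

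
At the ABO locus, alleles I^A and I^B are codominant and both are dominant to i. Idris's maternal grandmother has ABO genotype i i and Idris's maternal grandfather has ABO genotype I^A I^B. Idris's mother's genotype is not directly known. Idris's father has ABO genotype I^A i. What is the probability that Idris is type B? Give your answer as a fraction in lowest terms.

1/8

Idris's mother's ABO genotype from i i × I^A I^B: 1/2 I^A i, 1/2 I^B i.
Crossing each possibility with the father I^A i and summing P(type B): 1/2·0 + 1/2·1/4 = 1/8.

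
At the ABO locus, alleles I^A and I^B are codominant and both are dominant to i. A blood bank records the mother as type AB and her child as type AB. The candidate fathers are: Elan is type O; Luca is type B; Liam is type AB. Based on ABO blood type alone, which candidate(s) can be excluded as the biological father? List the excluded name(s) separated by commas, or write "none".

Elan

A candidate is excluded only if no genotype consistent with his phenotype could produce a type AB child with a type AB mother.
Elan (type O): no genotype consistent with that phenotype can produce a type-AB child with a type-AB mother.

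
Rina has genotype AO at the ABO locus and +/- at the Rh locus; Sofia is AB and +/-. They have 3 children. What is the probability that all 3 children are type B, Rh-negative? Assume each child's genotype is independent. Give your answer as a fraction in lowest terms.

ABO cross AO × AB → 1/2 A, 1/4 B, 1/4 AB.
Rh cross +/- × +/- → 3/4 Rh+, 1/4 Rh-; so P(type B, Rh-negative) = 1/4 × 1/4 = 1/16 per child.
All 3 independent: (1/16)^3 = 1/4096.

1/4096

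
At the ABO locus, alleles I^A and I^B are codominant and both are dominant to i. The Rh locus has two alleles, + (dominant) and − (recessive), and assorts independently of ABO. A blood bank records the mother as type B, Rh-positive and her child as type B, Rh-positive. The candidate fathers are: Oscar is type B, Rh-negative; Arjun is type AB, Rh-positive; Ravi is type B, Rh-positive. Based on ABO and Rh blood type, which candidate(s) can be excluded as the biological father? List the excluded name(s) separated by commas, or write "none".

A candidate is excluded only if no genotype consistent with his phenotype could produce a type B, Rh-positive child with a type B, Rh-positive mother.
Every candidate has at least one consistent genotype combination, so none can be excluded.

none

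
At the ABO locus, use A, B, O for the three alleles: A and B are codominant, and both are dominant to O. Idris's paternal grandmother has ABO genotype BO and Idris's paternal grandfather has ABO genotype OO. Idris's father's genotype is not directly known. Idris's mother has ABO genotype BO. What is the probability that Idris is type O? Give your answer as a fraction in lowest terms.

Idris's father's ABO genotype from BO × OO: 1/2 BO, 1/2 OO.
Crossing each possibility with the mother BO and summing P(type O): 1/2·1/4 + 1/2·1/2 = 3/8.

3/8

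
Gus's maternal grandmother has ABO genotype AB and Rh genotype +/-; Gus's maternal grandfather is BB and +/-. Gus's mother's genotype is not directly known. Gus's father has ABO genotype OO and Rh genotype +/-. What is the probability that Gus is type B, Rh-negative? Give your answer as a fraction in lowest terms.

Gus's mother's ABO genotype from AB × BB: 1/2 AB, 1/2 BB.
Crossing each possibility with the father OO and summing P(type B): 1/2·1/2 + 1/2·1 = 3/4.
Similarly for Rh via the mother's Rh distribution: P(Rh-) = 1/4.
Independent loci: 3/4 × 1/4 = 3/16.

3/16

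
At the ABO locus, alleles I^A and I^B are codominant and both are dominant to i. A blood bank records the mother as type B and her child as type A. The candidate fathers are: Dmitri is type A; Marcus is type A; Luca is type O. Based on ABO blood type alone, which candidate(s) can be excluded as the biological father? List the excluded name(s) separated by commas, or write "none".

A candidate is excluded only if no genotype consistent with his phenotype could produce a type A child with a type B mother.
Luca (type O): no genotype consistent with that phenotype can produce a type-A child with a type-B mother.

Luca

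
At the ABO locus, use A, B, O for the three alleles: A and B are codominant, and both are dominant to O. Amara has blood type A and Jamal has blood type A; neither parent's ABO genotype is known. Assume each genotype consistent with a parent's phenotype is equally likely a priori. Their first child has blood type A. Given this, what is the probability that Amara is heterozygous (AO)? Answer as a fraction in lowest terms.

7/15

Possible genotypes: Amara ∈ {AA, AO}; Jamal ∈ {AA, AO}.
Weight each parental genotype pair by prior × P(type-A child):
  AA × AA: posterior weight 4/15.
  AA × AO: posterior weight 4/15.
  AO × AA: posterior weight 4/15.
  AO × AO: posterior weight 1/5.
Sum the posterior weight over pairs where Amara is AO: 7/15.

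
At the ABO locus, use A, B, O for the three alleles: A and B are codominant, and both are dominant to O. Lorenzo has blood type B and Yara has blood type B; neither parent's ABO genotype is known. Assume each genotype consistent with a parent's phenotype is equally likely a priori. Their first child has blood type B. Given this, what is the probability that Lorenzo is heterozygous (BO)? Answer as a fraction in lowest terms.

Possible genotypes: Lorenzo ∈ {BB, BO}; Yara ∈ {BB, BO}.
Weight each parental genotype pair by prior × P(type-B child):
  BB × BB: posterior weight 4/15.
  BB × BO: posterior weight 4/15.
  BO × BB: posterior weight 4/15.
  BO × BO: posterior weight 1/5.
Sum the posterior weight over pairs where Lorenzo is BO: 7/15.

7/15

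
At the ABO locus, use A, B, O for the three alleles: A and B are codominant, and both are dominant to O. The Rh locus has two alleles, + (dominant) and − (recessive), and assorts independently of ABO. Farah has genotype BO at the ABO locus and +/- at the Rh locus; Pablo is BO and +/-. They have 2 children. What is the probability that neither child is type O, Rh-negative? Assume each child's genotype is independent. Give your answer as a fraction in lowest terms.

ABO cross BO × BO → 1/4 O, 3/4 B.
Rh cross +/- × +/- → 3/4 Rh+, 1/4 Rh-; so P(type O, Rh-negative) = 1/4 × 1/4 = 1/16 per child.
P(not type O, Rh-negative) = 15/16 for one child; (15/16)^2 = 225/256.

225/256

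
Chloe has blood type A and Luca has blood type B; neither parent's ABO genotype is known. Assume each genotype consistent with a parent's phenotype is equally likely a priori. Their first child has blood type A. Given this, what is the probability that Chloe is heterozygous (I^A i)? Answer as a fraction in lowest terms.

Possible genotypes: Chloe ∈ {I^A I^A, I^A i}; Luca ∈ {I^B I^B, I^B i}.
Weight each parental genotype pair by prior × P(type-A child):
  I^A I^A × I^B i: posterior weight 2/3.
  I^A i × I^B i: posterior weight 1/3.
Sum the posterior weight over pairs where Chloe is I^A i: 1/3.

1/3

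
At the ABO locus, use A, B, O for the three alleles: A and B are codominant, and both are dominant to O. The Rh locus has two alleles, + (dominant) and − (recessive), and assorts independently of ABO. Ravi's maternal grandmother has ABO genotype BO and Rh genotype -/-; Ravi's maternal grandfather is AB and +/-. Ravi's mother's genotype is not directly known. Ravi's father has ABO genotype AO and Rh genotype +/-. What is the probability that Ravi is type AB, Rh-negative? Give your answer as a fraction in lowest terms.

3/32

Ravi's mother's ABO genotype from BO × AB: 1/4 AB, 1/4 AO, 1/4 BB, 1/4 BO.
Crossing each possibility with the father AO and summing P(type AB): 1/4·1/4 + 1/4·0 + 1/4·1/2 + 1/4·1/4 = 1/4.
Similarly for Rh via the mother's Rh distribution: P(Rh-) = 3/8.
Independent loci: 1/4 × 3/8 = 3/32.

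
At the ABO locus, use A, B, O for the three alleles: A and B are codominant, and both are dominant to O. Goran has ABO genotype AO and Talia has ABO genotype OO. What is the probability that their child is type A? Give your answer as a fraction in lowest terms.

1/2

ABO cross AO × OO → offspring phenotypes: 1/2 O, 1/2 A.
So P(type A) = 1/2.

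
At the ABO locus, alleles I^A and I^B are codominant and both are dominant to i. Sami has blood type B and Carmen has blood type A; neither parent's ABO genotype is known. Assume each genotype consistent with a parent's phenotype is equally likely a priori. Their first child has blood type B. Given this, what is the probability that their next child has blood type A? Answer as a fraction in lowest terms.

Possible genotypes: Sami ∈ {I^B I^B, I^B i}; Carmen ∈ {I^A I^A, I^A i}.
Weight each parental genotype pair by prior × P(type-B child):
  I^B I^B × I^A i: posterior weight 2/3; P(next child type A) = 0.
  I^B i × I^A i: posterior weight 1/3; P(next child type A) = 1/4.
Weighted sum = 1/12.

1/12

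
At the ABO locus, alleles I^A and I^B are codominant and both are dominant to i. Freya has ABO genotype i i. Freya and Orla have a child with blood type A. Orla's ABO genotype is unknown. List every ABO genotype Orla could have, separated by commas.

I^A I^A, I^A I^B, I^A i

For each candidate genotype of Orla, check whether crossing it with i i can produce every observed child phenotype.
  I^A I^A → possible child types {A} ✓
  I^A I^B → possible child types {A, B} ✓
  I^A i → possible child types {O, A} ✓
  I^B I^B → possible child types {B} ✗
  I^B i → possible child types {O, B} ✗
  i i → possible child types {O} ✗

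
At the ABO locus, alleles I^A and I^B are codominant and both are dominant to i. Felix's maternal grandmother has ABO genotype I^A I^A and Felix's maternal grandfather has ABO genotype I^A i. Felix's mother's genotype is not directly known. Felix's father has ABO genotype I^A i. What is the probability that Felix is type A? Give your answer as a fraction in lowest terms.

Felix's mother's ABO genotype from I^A I^A × I^A i: 1/2 I^A I^A, 1/2 I^A i.
Crossing each possibility with the father I^A i and summing P(type A): 1/2·1 + 1/2·3/4 = 7/8.

7/8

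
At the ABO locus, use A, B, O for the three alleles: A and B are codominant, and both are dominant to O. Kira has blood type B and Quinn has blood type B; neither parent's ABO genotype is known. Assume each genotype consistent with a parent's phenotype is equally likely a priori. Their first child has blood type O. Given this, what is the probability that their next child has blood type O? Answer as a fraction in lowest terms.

1/4

Possible genotypes: Kira ∈ {BB, BO}; Quinn ∈ {BB, BO}.
Weight each parental genotype pair by prior × P(type-O child):
  BO × BO: posterior weight 1; P(next child type O) = 1/4.
Weighted sum = 1/4.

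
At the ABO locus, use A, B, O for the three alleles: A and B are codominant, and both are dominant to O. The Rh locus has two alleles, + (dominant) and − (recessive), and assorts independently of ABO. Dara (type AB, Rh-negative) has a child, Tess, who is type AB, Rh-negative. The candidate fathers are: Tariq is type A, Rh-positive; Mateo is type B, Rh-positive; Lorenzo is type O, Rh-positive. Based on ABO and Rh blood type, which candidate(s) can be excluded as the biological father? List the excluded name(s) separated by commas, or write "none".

A candidate is excluded only if no genotype consistent with his phenotype could produce a type AB, Rh-negative child with a type AB, Rh-negative mother.
Lorenzo (type O, Rh+): no genotype consistent with that phenotype can produce a type-AB Rh- child with a type-AB mother.

Lorenzo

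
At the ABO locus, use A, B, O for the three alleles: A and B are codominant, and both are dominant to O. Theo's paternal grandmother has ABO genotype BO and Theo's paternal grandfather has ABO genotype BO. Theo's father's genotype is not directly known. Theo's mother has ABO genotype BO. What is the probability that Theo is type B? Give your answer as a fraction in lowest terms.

3/4

Theo's father's ABO genotype from BO × BO: 1/4 BB, 1/2 BO, 1/4 OO.
Crossing each possibility with the mother BO and summing P(type B): 1/4·1 + 1/2·3/4 + 1/4·1/2 = 3/4.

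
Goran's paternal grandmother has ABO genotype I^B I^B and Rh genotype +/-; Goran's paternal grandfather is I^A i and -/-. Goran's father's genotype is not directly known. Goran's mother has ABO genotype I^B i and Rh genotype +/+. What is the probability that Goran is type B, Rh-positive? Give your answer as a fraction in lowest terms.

Goran's father's ABO genotype from I^B I^B × I^A i: 1/2 I^A I^B, 1/2 I^B i.
Crossing each possibility with the mother I^B i and summing P(type B): 1/2·1/2 + 1/2·3/4 = 5/8.
Similarly for Rh via the father's Rh distribution: P(Rh+) = 1.
Independent loci: 5/8 × 1 = 5/8.

5/8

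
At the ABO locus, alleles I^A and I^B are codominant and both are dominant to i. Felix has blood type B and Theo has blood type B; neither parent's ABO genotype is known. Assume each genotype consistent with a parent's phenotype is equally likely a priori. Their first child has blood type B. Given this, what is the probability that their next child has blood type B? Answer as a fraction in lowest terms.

19/20

Possible genotypes: Felix ∈ {I^B I^B, I^B i}; Theo ∈ {I^B I^B, I^B i}.
Weight each parental genotype pair by prior × P(type-B child):
  I^B I^B × I^B I^B: posterior weight 4/15; P(next child type B) = 1.
  I^B I^B × I^B i: posterior weight 4/15; P(next child type B) = 1.
  I^B i × I^B I^B: posterior weight 4/15; P(next child type B) = 1.
  I^B i × I^B i: posterior weight 1/5; P(next child type B) = 3/4.
Weighted sum = 19/20.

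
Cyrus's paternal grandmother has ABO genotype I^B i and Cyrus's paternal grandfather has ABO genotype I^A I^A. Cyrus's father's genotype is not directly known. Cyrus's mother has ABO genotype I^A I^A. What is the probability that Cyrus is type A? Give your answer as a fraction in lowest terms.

Cyrus's father's ABO genotype from I^B i × I^A I^A: 1/2 I^A I^B, 1/2 I^A i.
Crossing each possibility with the mother I^A I^A and summing P(type A): 1/2·1/2 + 1/2·1 = 3/4.

3/4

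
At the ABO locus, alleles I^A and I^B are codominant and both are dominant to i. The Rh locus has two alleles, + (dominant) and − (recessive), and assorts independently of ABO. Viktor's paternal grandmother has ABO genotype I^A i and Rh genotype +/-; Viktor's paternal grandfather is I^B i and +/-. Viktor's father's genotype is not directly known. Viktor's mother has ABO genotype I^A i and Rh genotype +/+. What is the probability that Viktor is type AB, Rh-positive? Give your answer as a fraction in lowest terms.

1/8

Viktor's father's ABO genotype from I^A i × I^B i: 1/4 I^A I^B, 1/4 I^A i, 1/4 I^B i, 1/4 i i.
Crossing each possibility with the mother I^A i and summing P(type AB): 1/4·1/4 + 1/4·0 + 1/4·1/4 + 1/4·0 = 1/8.
Similarly for Rh via the father's Rh distribution: P(Rh+) = 1.
Independent loci: 1/8 × 1 = 1/8.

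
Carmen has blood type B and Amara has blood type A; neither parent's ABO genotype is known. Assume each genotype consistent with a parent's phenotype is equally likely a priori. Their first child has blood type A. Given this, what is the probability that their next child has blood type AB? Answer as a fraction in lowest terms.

5/12

Possible genotypes: Carmen ∈ {BB, BO}; Amara ∈ {AA, AO}.
Weight each parental genotype pair by prior × P(type-A child):
  BO × AA: posterior weight 2/3; P(next child type AB) = 1/2.
  BO × AO: posterior weight 1/3; P(next child type AB) = 1/4.
Weighted sum = 5/12.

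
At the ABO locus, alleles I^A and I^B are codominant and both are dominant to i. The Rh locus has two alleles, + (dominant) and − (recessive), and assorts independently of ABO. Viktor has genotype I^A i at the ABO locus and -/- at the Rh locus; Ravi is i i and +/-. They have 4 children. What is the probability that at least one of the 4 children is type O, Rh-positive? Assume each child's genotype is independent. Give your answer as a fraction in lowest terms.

ABO cross I^A i × i i → 1/2 O, 1/2 A.
Rh cross -/- × +/- → 1/2 Rh+, 1/2 Rh-; so P(type O, Rh-positive) = 1/2 × 1/2 = 1/4 per child.
P(none) = (3/4)^4 = 81/256; P(at least one) = 1 − 81/256 = 175/256.

175/256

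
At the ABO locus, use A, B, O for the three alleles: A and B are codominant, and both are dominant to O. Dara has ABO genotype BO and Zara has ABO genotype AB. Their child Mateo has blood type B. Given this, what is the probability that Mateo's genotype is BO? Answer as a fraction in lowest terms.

1/2

Cross BO × AB → 1/4 AB, 1/4 AO, 1/4 BB, 1/4 BO.
Type-B genotypes among offspring: BB (1/4), BO (1/4); total 1/2.
P(BO | type B) = (1/4) / (1/2) = 1/2.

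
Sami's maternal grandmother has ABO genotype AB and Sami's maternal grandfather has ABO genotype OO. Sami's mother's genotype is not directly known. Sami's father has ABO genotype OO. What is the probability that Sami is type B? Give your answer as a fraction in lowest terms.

Sami's mother's ABO genotype from AB × OO: 1/2 AO, 1/2 BO.
Crossing each possibility with the father OO and summing P(type B): 1/2·0 + 1/2·1/2 = 1/4.

1/4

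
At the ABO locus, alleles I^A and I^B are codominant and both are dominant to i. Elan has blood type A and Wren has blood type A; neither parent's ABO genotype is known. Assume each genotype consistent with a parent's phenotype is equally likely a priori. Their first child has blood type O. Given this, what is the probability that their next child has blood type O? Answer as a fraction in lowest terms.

Possible genotypes: Elan ∈ {I^A I^A, I^A i}; Wren ∈ {I^A I^A, I^A i}.
Weight each parental genotype pair by prior × P(type-O child):
  I^A i × I^A i: posterior weight 1; P(next child type O) = 1/4.
Weighted sum = 1/4.

1/4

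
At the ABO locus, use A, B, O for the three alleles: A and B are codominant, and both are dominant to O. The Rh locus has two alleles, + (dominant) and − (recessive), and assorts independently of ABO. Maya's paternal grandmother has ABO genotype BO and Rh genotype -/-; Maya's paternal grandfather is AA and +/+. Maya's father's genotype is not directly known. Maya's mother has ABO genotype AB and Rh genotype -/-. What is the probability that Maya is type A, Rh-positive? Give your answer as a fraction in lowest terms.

Maya's father's ABO genotype from BO × AA: 1/2 AB, 1/2 AO.
Crossing each possibility with the mother AB and summing P(type A): 1/2·1/4 + 1/2·1/2 = 3/8.
Similarly for Rh via the father's Rh distribution: P(Rh+) = 1/2.
Independent loci: 3/8 × 1/2 = 3/16.

3/16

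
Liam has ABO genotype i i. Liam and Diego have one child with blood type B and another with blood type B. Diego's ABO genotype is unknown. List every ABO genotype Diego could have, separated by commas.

For each candidate genotype of Diego, check whether crossing it with i i can produce every observed child phenotype.
  I^A I^A → possible child types {A} ✗
  I^A I^B → possible child types {A, B} ✓
  I^A i → possible child types {O, A} ✗
  I^B I^B → possible child types {B} ✓
  I^B i → possible child types {O, B} ✓
  i i → possible child types {O} ✗

I^A I^B, I^B I^B, I^B i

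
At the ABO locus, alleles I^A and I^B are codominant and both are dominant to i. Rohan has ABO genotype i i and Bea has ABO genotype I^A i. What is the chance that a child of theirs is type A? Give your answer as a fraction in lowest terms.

1/2

ABO cross i i × I^A i → offspring phenotypes: 1/2 O, 1/2 A.
So P(type A) = 1/2.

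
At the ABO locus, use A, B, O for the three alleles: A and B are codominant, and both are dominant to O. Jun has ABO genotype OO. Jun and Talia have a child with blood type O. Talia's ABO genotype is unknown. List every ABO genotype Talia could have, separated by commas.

For each candidate genotype of Talia, check whether crossing it with OO can produce every observed child phenotype.
  AA → possible child types {A} ✗
  AB → possible child types {A, B} ✗
  AO → possible child types {O, A} ✓
  BB → possible child types {B} ✗
  BO → possible child types {O, B} ✓
  OO → possible child types {O} ✓

AO, BO, OO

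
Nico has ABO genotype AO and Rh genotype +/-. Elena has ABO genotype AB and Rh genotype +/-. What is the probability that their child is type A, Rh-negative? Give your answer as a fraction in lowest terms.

ABO cross AO × AB → offspring phenotypes: 1/2 A, 1/4 B, 1/4 AB.
Rh cross +/- × +/- → 3/4 Rh+, 1/4 Rh-.
Independent loci: P(type A, Rh-negative) = 1/2 × 1/4 = 1/8.

1/8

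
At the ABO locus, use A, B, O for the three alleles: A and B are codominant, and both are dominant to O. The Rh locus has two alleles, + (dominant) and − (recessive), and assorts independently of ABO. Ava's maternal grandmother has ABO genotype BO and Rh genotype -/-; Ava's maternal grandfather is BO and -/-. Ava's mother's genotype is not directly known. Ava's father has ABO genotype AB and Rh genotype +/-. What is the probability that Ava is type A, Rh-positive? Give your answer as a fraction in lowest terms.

1/8

Ava's mother's ABO genotype from BO × BO: 1/4 BB, 1/2 BO, 1/4 OO.
Crossing each possibility with the father AB and summing P(type A): 1/4·0 + 1/2·1/4 + 1/4·1/2 = 1/4.
Similarly for Rh via the mother's Rh distribution: P(Rh+) = 1/2.
Independent loci: 1/4 × 1/2 = 1/8.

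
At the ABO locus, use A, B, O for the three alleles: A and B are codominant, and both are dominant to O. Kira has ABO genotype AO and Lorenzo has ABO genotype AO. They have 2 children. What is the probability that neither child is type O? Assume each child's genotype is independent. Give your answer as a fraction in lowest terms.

ABO cross AO × AO → 1/4 O, 3/4 A.
So P(type O) = 1/4 per child.
P(not type O) = 3/4 for one child; (3/4)^2 = 9/16.

9/16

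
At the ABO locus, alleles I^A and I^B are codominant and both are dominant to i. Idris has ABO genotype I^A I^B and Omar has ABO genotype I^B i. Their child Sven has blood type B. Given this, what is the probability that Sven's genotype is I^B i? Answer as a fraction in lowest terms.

Cross I^A I^B × I^B i → 1/4 I^A I^B, 1/4 I^A i, 1/4 I^B I^B, 1/4 I^B i.
Type-B genotypes among offspring: I^B I^B (1/4), I^B i (1/4); total 1/2.
P(I^B i | type B) = (1/4) / (1/2) = 1/2.

1/2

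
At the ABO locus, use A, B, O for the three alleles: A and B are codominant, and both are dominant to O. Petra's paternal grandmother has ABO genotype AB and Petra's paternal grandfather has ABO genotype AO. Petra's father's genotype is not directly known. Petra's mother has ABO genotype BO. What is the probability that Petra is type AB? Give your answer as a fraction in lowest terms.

Petra's father's ABO genotype from AB × AO: 1/4 AA, 1/4 AB, 1/4 AO, 1/4 BO.
Crossing each possibility with the mother BO and summing P(type AB): 1/4·1/2 + 1/4·1/4 + 1/4·1/4 + 1/4·0 = 1/4.

1/4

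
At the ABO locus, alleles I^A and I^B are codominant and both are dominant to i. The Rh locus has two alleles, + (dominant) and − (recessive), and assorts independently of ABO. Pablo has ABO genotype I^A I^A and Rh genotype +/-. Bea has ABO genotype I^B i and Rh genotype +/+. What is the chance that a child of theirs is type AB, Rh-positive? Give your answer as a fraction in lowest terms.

ABO cross I^A I^A × I^B i → offspring phenotypes: 1/2 A, 1/2 AB.
Rh cross +/- × +/+ → 1 Rh+.
Independent loci: P(type AB, Rh-positive) = 1/2 × 1 = 1/2.

1/2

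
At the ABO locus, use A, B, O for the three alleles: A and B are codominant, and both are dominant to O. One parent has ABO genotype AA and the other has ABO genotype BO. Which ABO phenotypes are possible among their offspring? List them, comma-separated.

A, AB

Gametes from AA × BO give offspring ABO genotypes AB, AO, i.e. phenotypes A, AB.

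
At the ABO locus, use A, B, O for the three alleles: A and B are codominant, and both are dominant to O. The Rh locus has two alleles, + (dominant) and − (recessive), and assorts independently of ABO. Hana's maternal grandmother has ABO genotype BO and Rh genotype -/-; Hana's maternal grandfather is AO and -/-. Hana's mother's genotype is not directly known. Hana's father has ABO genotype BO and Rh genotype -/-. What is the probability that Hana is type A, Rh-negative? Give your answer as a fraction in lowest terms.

1/8

Hana's mother's ABO genotype from BO × AO: 1/4 AB, 1/4 AO, 1/4 BO, 1/4 OO.
Crossing each possibility with the father BO and summing P(type A): 1/4·1/4 + 1/4·1/4 + 1/4·0 + 1/4·0 = 1/8.
Similarly for Rh via the mother's Rh distribution: P(Rh-) = 1.
Independent loci: 1/8 × 1 = 1/8.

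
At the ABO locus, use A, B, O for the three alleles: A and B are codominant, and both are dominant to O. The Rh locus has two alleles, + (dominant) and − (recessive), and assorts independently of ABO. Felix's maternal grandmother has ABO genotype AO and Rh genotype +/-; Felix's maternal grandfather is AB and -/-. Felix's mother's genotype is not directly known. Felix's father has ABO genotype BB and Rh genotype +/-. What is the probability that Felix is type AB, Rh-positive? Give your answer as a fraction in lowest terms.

Felix's mother's ABO genotype from AO × AB: 1/4 AA, 1/4 AB, 1/4 AO, 1/4 BO.
Crossing each possibility with the father BB and summing P(type AB): 1/4·1 + 1/4·1/2 + 1/4·1/2 + 1/4·0 = 1/2.
Similarly for Rh via the mother's Rh distribution: P(Rh+) = 5/8.
Independent loci: 1/2 × 5/8 = 5/16.

5/16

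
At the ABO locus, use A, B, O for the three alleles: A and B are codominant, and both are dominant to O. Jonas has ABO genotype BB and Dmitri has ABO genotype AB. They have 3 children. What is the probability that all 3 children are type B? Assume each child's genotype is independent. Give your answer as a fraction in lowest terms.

1/8

ABO cross BB × AB → 1/2 B, 1/2 AB.
So P(type B) = 1/2 per child.
All 3 independent: (1/2)^3 = 1/8.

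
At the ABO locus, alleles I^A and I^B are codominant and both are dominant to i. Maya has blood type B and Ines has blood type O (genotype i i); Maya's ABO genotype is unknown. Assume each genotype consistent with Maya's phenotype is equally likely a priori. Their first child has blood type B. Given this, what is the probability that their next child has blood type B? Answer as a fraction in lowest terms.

Possible genotypes: Maya ∈ {I^B I^B, I^B i}; Ines ∈ {i i}.
Weight each parental genotype pair by prior × P(type-B child):
  I^B I^B × i i: posterior weight 2/3; P(next child type B) = 1.
  I^B i × i i: posterior weight 1/3; P(next child type B) = 1/2.
Weighted sum = 5/6.

5/6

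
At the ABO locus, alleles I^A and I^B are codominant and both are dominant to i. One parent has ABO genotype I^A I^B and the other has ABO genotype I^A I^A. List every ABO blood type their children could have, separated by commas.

A, AB

Gametes from I^A I^B × I^A I^A give offspring ABO genotypes I^A I^A, I^A I^B, i.e. phenotypes A, AB.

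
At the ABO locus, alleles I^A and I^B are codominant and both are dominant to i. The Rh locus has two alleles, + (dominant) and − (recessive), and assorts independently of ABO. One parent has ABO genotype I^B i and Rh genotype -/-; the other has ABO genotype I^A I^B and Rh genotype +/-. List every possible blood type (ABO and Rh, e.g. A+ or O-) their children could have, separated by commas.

Gametes from I^B i × I^A I^B give offspring ABO genotypes I^A I^B, I^A i, I^B I^B, I^B i, i.e. phenotypes A, B, AB.
Rh cross -/- × +/- → phenotypes Rh+, Rh-.
Combining independently: A+, A-, B+, B-, AB+, AB-.

A+, A-, B+, B-, AB+, AB-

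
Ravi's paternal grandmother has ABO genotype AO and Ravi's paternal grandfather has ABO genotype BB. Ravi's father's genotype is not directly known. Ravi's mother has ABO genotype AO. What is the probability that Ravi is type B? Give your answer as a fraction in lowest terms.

1/4

Ravi's father's ABO genotype from AO × BB: 1/2 AB, 1/2 BO.
Crossing each possibility with the mother AO and summing P(type B): 1/2·1/4 + 1/2·1/4 = 1/4.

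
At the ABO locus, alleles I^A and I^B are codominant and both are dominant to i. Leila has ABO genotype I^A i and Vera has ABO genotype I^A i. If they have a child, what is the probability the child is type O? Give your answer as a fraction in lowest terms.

1/4

ABO cross I^A i × I^A i → offspring phenotypes: 1/4 O, 3/4 A.
So P(type O) = 1/4.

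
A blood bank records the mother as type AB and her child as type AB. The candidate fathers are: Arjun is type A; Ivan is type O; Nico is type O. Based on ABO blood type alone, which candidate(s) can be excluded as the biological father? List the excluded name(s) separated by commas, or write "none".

Ivan, Nico

A candidate is excluded only if no genotype consistent with his phenotype could produce a type AB child with a type AB mother.
Ivan (type O): no genotype consistent with that phenotype can produce a type-AB child with a type-AB mother.
Nico (type O): no genotype consistent with that phenotype can produce a type-AB child with a type-AB mother.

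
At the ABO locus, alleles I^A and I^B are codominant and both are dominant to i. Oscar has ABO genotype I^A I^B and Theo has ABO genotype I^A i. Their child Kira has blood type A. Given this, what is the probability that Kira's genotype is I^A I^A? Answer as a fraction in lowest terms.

Cross I^A I^B × I^A i → 1/4 I^A I^A, 1/4 I^A I^B, 1/4 I^A i, 1/4 I^B i.
Type-A genotypes among offspring: I^A I^A (1/4), I^A i (1/4); total 1/2.
P(I^A I^A | type A) = (1/4) / (1/2) = 1/2.

1/2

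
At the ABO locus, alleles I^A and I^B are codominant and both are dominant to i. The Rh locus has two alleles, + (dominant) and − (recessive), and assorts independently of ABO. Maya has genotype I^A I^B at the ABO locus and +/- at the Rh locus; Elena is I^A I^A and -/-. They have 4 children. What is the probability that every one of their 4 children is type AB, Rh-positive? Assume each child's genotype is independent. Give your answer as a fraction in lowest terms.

ABO cross I^A I^B × I^A I^A → 1/2 A, 1/2 AB.
Rh cross +/- × -/- → 1/2 Rh+, 1/2 Rh-; so P(type AB, Rh-positive) = 1/2 × 1/2 = 1/4 per child.
All 4 independent: (1/4)^4 = 1/256.

1/256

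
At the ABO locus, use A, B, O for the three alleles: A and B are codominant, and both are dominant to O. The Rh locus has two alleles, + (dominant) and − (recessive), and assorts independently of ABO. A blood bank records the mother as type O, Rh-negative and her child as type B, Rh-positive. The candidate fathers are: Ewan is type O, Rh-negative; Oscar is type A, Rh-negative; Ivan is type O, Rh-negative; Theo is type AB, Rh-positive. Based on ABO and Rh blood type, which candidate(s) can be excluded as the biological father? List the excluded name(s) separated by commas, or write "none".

A candidate is excluded only if no genotype consistent with his phenotype could produce a type B, Rh-positive child with a type O, Rh-negative mother.
Ewan (type O, Rh-): no genotype consistent with that phenotype can produce a type-B Rh+ child with a type-O mother.
Oscar (type A, Rh-): no genotype consistent with that phenotype can produce a type-B Rh+ child with a type-O mother.
Ivan (type O, Rh-): no genotype consistent with that phenotype can produce a type-B Rh+ child with a type-O mother.

Ewan, Oscar, Ivan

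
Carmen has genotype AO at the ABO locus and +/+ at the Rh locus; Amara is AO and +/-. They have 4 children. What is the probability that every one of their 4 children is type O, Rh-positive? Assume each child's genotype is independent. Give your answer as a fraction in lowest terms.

ABO cross AO × AO → 1/4 O, 3/4 A.
Rh cross +/+ × +/- → 1 Rh+; so P(type O, Rh-positive) = 1/4 × 1 = 1/4 per child.
All 4 independent: (1/4)^4 = 1/256.

1/256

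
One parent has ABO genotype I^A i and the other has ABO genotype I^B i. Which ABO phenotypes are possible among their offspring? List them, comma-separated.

O, A, B, AB

Gametes from I^A i × I^B i give offspring ABO genotypes I^A I^B, I^A i, I^B i, i i, i.e. phenotypes O, A, B, AB.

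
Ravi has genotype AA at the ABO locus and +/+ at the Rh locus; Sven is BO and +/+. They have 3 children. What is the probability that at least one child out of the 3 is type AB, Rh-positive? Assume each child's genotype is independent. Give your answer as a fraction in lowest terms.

ABO cross AA × BO → 1/2 A, 1/2 AB.
Rh cross +/+ × +/+ → 1 Rh+; so P(type AB, Rh-positive) = 1/2 × 1 = 1/2 per child.
P(none) = (1/2)^3 = 1/8; P(at least one) = 1 − 1/8 = 7/8.

7/8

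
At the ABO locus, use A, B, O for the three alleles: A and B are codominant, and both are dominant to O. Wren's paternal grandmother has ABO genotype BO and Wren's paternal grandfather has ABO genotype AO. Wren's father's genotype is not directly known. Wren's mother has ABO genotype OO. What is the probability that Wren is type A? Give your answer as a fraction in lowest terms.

Wren's father's ABO genotype from BO × AO: 1/4 AB, 1/4 AO, 1/4 BO, 1/4 OO.
Crossing each possibility with the mother OO and summing P(type A): 1/4·1/2 + 1/4·1/2 + 1/4·0 + 1/4·0 = 1/4.

1/4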